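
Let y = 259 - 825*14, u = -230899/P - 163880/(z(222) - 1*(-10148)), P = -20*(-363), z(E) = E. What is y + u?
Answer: -5021415739/442860 ≈ -11339.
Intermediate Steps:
P = 7260
u = -21083479/442860 (u = -230899/7260 - 163880/(222 - 1*(-10148)) = -230899*1/7260 - 163880/(222 + 10148) = -230899/7260 - 163880/10370 = -230899/7260 - 163880*1/10370 = -230899/7260 - 964/61 = -21083479/442860 ≈ -47.608)
y = -11291 (y = 259 - 55*210 = 259 - 11550 = -11291)
y + u = -11291 - 21083479/442860 = -5021415739/442860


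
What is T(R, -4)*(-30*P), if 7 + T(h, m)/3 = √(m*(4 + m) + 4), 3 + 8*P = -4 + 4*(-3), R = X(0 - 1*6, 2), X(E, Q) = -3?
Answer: -4275/4 ≈ -1068.8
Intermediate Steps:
R = -3
P = -19/8 (P = -3/8 + (-4 + 4*(-3))/8 = -3/8 + (-4 - 12)/8 = -3/8 + (⅛)*(-16) = -3/8 - 2 = -19/8 ≈ -2.3750)
T(h, m) = -21 + 3*√(4 + m*(4 + m)) (T(h, m) = -21 + 3*√(m*(4 + m) + 4) = -21 + 3*√(4 + m*(4 + m)))
T(R, -4)*(-30*P) = (-21 + 3*√(4 + (-4)² + 4*(-4)))*(-30*(-19/8)) = (-21 + 3*√(4 + 16 - 16))*(285/4) = (-21 + 3*√4)*(285/4) = (-21 + 3*2)*(285/4) = (-21 + 6)*(285/4) = -15*285/4 = -4275/4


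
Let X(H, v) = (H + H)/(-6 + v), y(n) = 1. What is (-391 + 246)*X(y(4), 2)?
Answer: 145/2 ≈ 72.500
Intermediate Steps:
X(H, v) = 2*H/(-6 + v) (X(H, v) = (2*H)/(-6 + v) = 2*H/(-6 + v))
(-391 + 246)*X(y(4), 2) = (-391 + 246)*(2*1/(-6 + 2)) = -290/(-4) = -290*(-1)/4 = -145*(-½) = 145/2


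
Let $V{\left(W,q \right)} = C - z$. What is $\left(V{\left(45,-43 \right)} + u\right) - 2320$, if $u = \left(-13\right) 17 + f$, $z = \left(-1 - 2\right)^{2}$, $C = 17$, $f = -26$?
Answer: $-2559$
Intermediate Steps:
$z = 9$ ($z = \left(-3\right)^{2} = 9$)
$V{\left(W,q \right)} = 8$ ($V{\left(W,q \right)} = 17 - 9 = 8$)
$u = -247$ ($u = \left(-13\right) 17 - 26 = -221 - 26 = -247$)
$\left(V{\left(45,-43 \right)} + u\right) - 2320 = \left(8 - 247\right) - 2320 = -239 - 2320 = -2559$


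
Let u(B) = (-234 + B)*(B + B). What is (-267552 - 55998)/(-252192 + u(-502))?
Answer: -161775/243376 ≈ -0.66471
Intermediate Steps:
u(B) = 2*B*(-234 + B) (u(B) = (-234 + B)*(2*B) = 2*B*(-234 + B))
(-267552 - 55998)/(-252192 + u(-502)) = (-267552 - 55998)/(-252192 + 2*(-502)*(-234 - 502)) = -323550/(-252192 + 2*(-502)*(-736)) = -323550/(-252192 + 738944) = -323550/486752 = -323550*1/486752 = -161775/243376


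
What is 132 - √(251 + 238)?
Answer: 132 - √489 ≈ 109.89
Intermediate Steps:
132 - √(251 + 238) = 132 - √489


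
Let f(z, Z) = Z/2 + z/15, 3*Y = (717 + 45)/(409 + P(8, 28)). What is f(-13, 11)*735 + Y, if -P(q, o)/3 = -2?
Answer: 2827073/830 ≈ 3406.1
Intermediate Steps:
P(q, o) = 6 (P(q, o) = -3*(-2) = 6)
Y = 254/415 (Y = ((717 + 45)/(409 + 6))/3 = (762/415)/3 = (762*(1/415))/3 = (⅓)*(762/415) = 254/415 ≈ 0.61205)
f(z, Z) = Z/2 + z/15 (f(z, Z) = Z*(½) + z*(1/15) = Z/2 + z/15)
f(-13, 11)*735 + Y = ((½)*11 + (1/15)*(-13))*735 + 254/415 = (11/2 - 13/15)*735 + 254/415 = (139/30)*735 + 254/415 = 6811/2 + 254/415 = 2827073/830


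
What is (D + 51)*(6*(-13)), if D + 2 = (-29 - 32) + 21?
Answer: -702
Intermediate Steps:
D = -42 (D = -2 + ((-29 - 32) + 21) = -2 + (-61 + 21) = -2 - 40 = -42)
(D + 51)*(6*(-13)) = (-42 + 51)*(6*(-13)) = 9*(-78) = -702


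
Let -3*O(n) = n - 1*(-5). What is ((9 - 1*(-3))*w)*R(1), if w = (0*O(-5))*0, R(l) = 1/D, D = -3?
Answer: 0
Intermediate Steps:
O(n) = -5/3 - n/3 (O(n) = -(n - 1*(-5))/3 = -(n + 5)/3 = -(5 + n)/3 = -5/3 - n/3)
R(l) = -⅓ (R(l) = 1/(-3) = -⅓)
w = 0 (w = (0*(-5/3 - ⅓*(-5)))*0 = (0*(-5/3 + 5/3))*0 = (0*0)*0 = 0*0 = 0)
((9 - 1*(-3))*w)*R(1) = ((9 - 1*(-3))*0)*(-⅓) = ((9 + 3)*0)*(-⅓) = (12*0)*(-⅓) = 0*(-⅓) = 0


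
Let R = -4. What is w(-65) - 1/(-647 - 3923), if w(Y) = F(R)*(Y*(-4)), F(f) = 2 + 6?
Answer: 9505601/4570 ≈ 2080.0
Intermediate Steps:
F(f) = 8
w(Y) = -32*Y (w(Y) = 8*(Y*(-4)) = 8*(-4*Y) = -32*Y)
w(-65) - 1/(-647 - 3923) = -32*(-65) - 1/(-647 - 3923) = 2080 - 1/(-4570) = 2080 - 1*(-1/4570) = 2080 + 1/4570 = 9505601/4570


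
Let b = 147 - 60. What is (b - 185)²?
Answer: 9604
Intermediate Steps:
b = 87
(b - 185)² = (87 - 185)² = (-98)² = 9604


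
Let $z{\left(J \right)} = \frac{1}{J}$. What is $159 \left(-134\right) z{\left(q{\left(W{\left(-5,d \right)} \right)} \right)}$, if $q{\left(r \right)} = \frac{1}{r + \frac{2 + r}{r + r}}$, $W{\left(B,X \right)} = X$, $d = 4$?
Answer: $- \frac{202407}{2} \approx -1.012 \cdot 10^{5}$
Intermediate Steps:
$q{\left(r \right)} = \frac{1}{r + \frac{2 + r}{2 r}}$
$159 \left(-134\right) z{\left(q{\left(W{\left(-5,d \right)} \right)} \right)} = \frac{159 \left(-134\right)}{2 \cdot 4 \frac{1}{2 + 4 + 2 \cdot 4^{2}}} = - \frac{21306}{2 \cdot 4 \frac{1}{2 + 4 + 2 \cdot 16}} = - \frac{21306}{2 \cdot 4 \frac{1}{2 + 4 + 32}} = - \frac{21306}{2 \cdot 4 \cdot \frac{1}{38}} = - \frac{21306}{\frac{4}{19}} = \left(-21306\right) \frac{19}{4} = - \frac{202407}{2}$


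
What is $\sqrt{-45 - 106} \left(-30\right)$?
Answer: $- 30 i \sqrt{151} \approx - 368.65 i$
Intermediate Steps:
$\sqrt{-45 - 106} \left(-30\right) = \sqrt{-151} \left(-30\right) = i \sqrt{151} \left(-30\right) = - 30 i \sqrt{151}$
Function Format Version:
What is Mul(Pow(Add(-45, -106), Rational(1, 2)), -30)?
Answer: Mul(-30, I, Pow(151, Rational(1, 2))) ≈ Mul(-368.65, I)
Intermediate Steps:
Mul(Pow(Add(-45, -106), Rational(1, 2)), -30) = Mul(Pow(-151, Rational(1, 2)), -30) = Mul(Mul(I, Pow(151, Rational(1, 2))), -30) = Mul(-30, I, Pow(151, Rational(1, 2)))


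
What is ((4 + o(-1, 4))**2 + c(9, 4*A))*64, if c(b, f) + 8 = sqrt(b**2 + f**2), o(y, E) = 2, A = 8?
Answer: 1792 + 64*sqrt(1105) ≈ 3919.5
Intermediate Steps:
c(b, f) = -8 + sqrt(b**2 + f**2)
((4 + o(-1, 4))**2 + c(9, 4*A))*64 = ((4 + 2)**2 + (-8 + sqrt(9**2 + (4*8)**2)))*64 = (6**2 + (-8 + sqrt(81 + 32**2)))*64 = (36 + (-8 + sqrt(81 + 1024)))*64 = (36 + (-8 + sqrt(1105)))*64 = (28 + sqrt(1105))*64 = 1792 + 64*sqrt(1105)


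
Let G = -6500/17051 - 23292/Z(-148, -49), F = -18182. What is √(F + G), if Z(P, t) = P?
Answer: I*√24824508334863/37111 ≈ 134.26*I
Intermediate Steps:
G = 99047473/630887 (G = -6500/17051 - 23292/(-148) = -6500*1/17051 - 23292*(-1/148) = -6500/17051 + 5823/37 = 99047473/630887 ≈ 157.00)
√(F + G) = √(-18182 + 99047473/630887) = √(-11371739961/630887) = I*√24824508334863/37111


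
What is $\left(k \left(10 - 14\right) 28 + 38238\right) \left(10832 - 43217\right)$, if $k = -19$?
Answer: $-1307252910$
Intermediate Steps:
$\left(k \left(10 - 14\right) 28 + 38238\right) \left(10832 - 43217\right) = \left(- 19 \left(10 - 14\right) 28 + 38238\right) \left(10832 - 43217\right) = \left(\left(-19\right) \left(-4\right) 28 + 38238\right) \left(-32385\right) = \left(76 \cdot 28 + 38238\right) \left(-32385\right) = \left(2128 + 38238\right) \left(-32385\right) = 40366 \left(-32385\right) = -1307252910$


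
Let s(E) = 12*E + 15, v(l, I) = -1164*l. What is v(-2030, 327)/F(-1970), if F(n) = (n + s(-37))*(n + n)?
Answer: 118146/472603 ≈ 0.24999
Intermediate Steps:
s(E) = 15 + 12*E
F(n) = 2*n*(-429 + n) (F(n) = (n + (15 + 12*(-37)))*(n + n) = (n + (15 - 444))*(2*n) = (n - 429)*(2*n) = (-429 + n)*(2*n) = 2*n*(-429 + n))
v(-2030, 327)/F(-1970) = (-1164*(-2030))/((2*(-1970)*(-429 - 1970))) = 2362920/((2*(-1970)*(-2399))) = 2362920/9452060 = 2362920*(1/9452060) = 118146/472603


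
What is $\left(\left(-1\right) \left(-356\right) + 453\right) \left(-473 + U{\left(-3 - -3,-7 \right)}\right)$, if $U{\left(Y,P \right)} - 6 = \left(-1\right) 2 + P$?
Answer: $-385084$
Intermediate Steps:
$U{\left(Y,P \right)} = 4 + P$ ($U{\left(Y,P \right)} = 6 + \left(\left(-1\right) 2 + P\right) = 6 + \left(-2 + P\right) = 4 + P$)
$\left(\left(-1\right) \left(-356\right) + 453\right) \left(-473 + U{\left(-3 - -3,-7 \right)}\right) = \left(\left(-1\right) \left(-356\right) + 453\right) \left(-473 + \left(4 - 7\right)\right) = \left(356 + 453\right) \left(-473 - 3\right) = 809 \left(-476\right) = -385084$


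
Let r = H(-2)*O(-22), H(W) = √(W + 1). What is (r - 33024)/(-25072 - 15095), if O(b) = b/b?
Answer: 11008/13389 - I/40167 ≈ 0.82217 - 2.4896e-5*I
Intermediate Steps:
H(W) = √(1 + W)
O(b) = 1
r = I (r = √(1 - 2)*1 = √(-1)*1 = I*1 = I ≈ 1.0*I)
(r - 33024)/(-25072 - 15095) = (I - 33024)/(-25072 - 15095) = (-33024 + I)/(-40167) = (-33024 + I)*(-1/40167) = 11008/13389 - I/40167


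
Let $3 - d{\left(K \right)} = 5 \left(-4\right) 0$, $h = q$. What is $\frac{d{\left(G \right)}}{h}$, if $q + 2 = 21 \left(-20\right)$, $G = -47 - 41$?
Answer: $- \frac{3}{422} \approx -0.007109$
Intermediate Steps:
$G = -88$ ($G = -47 - 41 = -88$)
$q = -422$ ($q = -2 + 21 \left(-20\right) = -2 - 420 = -422$)
$h = -422$
$d{\left(K \right)} = 3$ ($d{\left(K \right)} = 3 - 5 \left(-4\right) 0 = 3 - \left(-20\right) 0 = 3 - 0 = 3 + 0 = 3$)
$\frac{d{\left(G \right)}}{h} = \frac{3}{-422} = 3 \left(- \frac{1}{422}\right) = - \frac{3}{422}$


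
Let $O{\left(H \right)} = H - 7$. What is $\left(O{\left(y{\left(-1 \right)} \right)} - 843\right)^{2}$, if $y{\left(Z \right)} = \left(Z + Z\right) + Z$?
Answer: $727609$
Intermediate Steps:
$y{\left(Z \right)} = 3 Z$ ($y{\left(Z \right)} = 2 Z + Z = 3 Z$)
$O{\left(H \right)} = -7 + H$ ($O{\left(H \right)} = H - 7 = -7 + H$)
$\left(O{\left(y{\left(-1 \right)} \right)} - 843\right)^{2} = \left(\left(-7 + 3 \left(-1\right)\right) - 843\right)^{2} = \left(\left(-7 - 3\right) - 843\right)^{2} = \left(-10 - 843\right)^{2} = \left(-853\right)^{2} = 727609$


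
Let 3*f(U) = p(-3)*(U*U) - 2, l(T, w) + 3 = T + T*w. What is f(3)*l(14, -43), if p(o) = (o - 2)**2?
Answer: -43931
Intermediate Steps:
l(T, w) = -3 + T + T*w (l(T, w) = -3 + (T + T*w) = -3 + T + T*w)
p(o) = (-2 + o)**2
f(U) = -2/3 + 25*U**2/3 (f(U) = ((-2 - 3)**2*(U*U) - 2)/3 = ((-5)**2*U**2 - 2)/3 = (25*U**2 - 2)/3 = (-2 + 25*U**2)/3 = -2/3 + 25*U**2/3)
f(3)*l(14, -43) = (-2/3 + (25/3)*3**2)*(-3 + 14 + 14*(-43)) = (-2/3 + (25/3)*9)*(-3 + 14 - 602) = (-2/3 + 75)*(-591) = (223/3)*(-591) = -43931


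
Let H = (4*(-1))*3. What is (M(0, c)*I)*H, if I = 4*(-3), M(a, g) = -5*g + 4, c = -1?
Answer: 1296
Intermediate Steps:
H = -12 (H = -4*3 = -12)
M(a, g) = 4 - 5*g
I = -12
(M(0, c)*I)*H = ((4 - 5*(-1))*(-12))*(-12) = ((4 + 5)*(-12))*(-12) = (9*(-12))*(-12) = -108*(-12) = 1296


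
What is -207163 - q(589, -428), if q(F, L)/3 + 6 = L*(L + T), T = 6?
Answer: -748993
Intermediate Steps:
q(F, L) = -18 + 3*L*(6 + L) (q(F, L) = -18 + 3*(L*(L + 6)) = -18 + 3*(L*(6 + L)) = -18 + 3*L*(6 + L))
-207163 - q(589, -428) = -207163 - (-18 + 3*(-428)**2 + 18*(-428)) = -207163 - (-18 + 3*183184 - 7704) = -207163 - (-18 + 549552 - 7704) = -207163 - 1*541830 = -207163 - 541830 = -748993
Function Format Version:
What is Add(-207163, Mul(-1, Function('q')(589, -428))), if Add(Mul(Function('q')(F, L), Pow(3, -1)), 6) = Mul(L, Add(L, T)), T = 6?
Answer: -748993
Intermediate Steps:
Function('q')(F, L) = Add(-18, Mul(3, L, Add(6, L))) (Function('q')(F, L) = Add(-18, Mul(3, Mul(L, Add(L, 6)))) = Add(-18, Mul(3, Mul(L, Add(6, L)))) = Add(-18, Mul(3, L, Add(6, L))))
Add(-207163, Mul(-1, Function('q')(589, -428))) = Add(-207163, Mul(-1, Add(-18, Mul(3, Pow(-428, 2)), Mul(18, -428)))) = Add(-207163, Mul(-1, Add(-18, Mul(3, 183184), -7704))) = Add(-207163, Mul(-1, Add(-18, 549552, -7704))) = Add(-207163, Mul(-1, 541830)) = Add(-207163, -541830) = -748993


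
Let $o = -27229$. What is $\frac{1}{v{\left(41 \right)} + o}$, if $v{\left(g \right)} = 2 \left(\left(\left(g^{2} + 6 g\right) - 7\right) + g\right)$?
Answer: $- \frac{1}{23307} \approx -4.2906 \cdot 10^{-5}$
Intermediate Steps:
$v{\left(g \right)} = -14 + 2 g^{2} + 14 g$ ($v{\left(g \right)} = 2 \left(\left(-7 + g^{2} + 6 g\right) + g\right) = 2 \left(-7 + g^{2} + 7 g\right) = -14 + 2 g^{2} + 14 g$)
$\frac{1}{v{\left(41 \right)} + o} = \frac{1}{\left(-14 + 2 \cdot 41^{2} + 14 \cdot 41\right) - 27229} = \frac{1}{\left(-14 + 2 \cdot 1681 + 574\right) - 27229} = \frac{1}{\left(-14 + 3362 + 574\right) - 27229} = \frac{1}{3922 - 27229} = \frac{1}{-23307} = - \frac{1}{23307}$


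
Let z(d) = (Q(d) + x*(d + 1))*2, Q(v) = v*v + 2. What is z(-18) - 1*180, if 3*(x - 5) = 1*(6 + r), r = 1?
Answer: 668/3 ≈ 222.67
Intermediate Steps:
x = 22/3 (x = 5 + (1*(6 + 1))/3 = 5 + (1*7)/3 = 5 + (1/3)*7 = 5 + 7/3 = 22/3 ≈ 7.3333)
Q(v) = 2 + v**2 (Q(v) = v**2 + 2 = 2 + v**2)
z(d) = 56/3 + 2*d**2 + 44*d/3 (z(d) = ((2 + d**2) + 22*(d + 1)/3)*2 = ((2 + d**2) + 22*(1 + d)/3)*2 = ((2 + d**2) + (22/3 + 22*d/3))*2 = (28/3 + d**2 + 22*d/3)*2 = 56/3 + 2*d**2 + 44*d/3)
z(-18) - 1*180 = (56/3 + 2*(-18)**2 + (44/3)*(-18)) - 1*180 = (56/3 + 2*324 - 264) - 180 = (56/3 + 648 - 264) - 180 = 1208/3 - 180 = 668/3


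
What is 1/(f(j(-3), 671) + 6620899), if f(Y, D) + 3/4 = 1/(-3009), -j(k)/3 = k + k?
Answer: 12036/79689131333 ≈ 1.5104e-7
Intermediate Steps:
j(k) = -6*k (j(k) = -3*(k + k) = -6*k)
f(Y, D) = -9031/12036 (f(Y, D) = -3/4 + 1/(-3009) = -3/4 - 1/3009 = -9031/12036)
1/(f(j(-3), 671) + 6620899) = 1/(-9031/12036 + 6620899) = 1/(79689131333/12036) = 12036/79689131333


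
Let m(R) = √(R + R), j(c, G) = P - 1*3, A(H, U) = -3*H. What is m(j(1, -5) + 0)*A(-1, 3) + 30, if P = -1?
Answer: 30 + 6*I*√2 ≈ 30.0 + 8.4853*I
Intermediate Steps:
j(c, G) = -4 (j(c, G) = -1 - 1*3 = -1 - 3 = -4)
m(R) = √2*√R (m(R) = √(2*R) = √2*√R)
m(j(1, -5) + 0)*A(-1, 3) + 30 = (√2*√(-4 + 0))*(-3*(-1)) + 30 = (√2*√(-4))*3 + 30 = (√2*(2*I))*3 + 30 = (2*I*√2)*3 + 30 = 6*I*√2 + 30 = 30 + 6*I*√2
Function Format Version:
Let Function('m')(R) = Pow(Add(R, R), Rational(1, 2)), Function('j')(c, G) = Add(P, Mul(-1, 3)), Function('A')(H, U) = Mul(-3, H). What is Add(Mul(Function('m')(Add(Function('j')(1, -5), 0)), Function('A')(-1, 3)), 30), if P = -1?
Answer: Add(30, Mul(6, I, Pow(2, Rational(1, 2)))) ≈ Add(30.000, Mul(8.4853, I))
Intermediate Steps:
Function('j')(c, G) = -4 (Function('j')(c, G) = Add(-1, Mul(-1, 3)) = Add(-1, -3) = -4)
Function('m')(R) = Mul(Pow(2, Rational(1, 2)), Pow(R, Rational(1, 2))) (Function('m')(R) = Pow(Mul(2, R), Rational(1, 2)) = Mul(Pow(2, Rational(1, 2)), Pow(R, Rational(1, 2))))
Add(Mul(Function('m')(Add(Function('j')(1, -5), 0)), Function('A')(-1, 3)), 30) = Add(Mul(Mul(Pow(2, Rational(1, 2)), Pow(Add(-4, 0), Rational(1, 2))), Mul(-3, -1)), 30) = Add(Mul(Mul(Pow(2, Rational(1, 2)), Pow(-4, Rational(1, 2))), 3), 30) = Add(Mul(Mul(Pow(2, Rational(1, 2)), Mul(2, I)), 3), 30) = Add(Mul(Mul(2, I, Pow(2, Rational(1, 2))), 3), 30) = Add(Mul(6, I, Pow(2, Rational(1, 2))), 30) = Add(30, Mul(6, I, Pow(2, Rational(1, 2))))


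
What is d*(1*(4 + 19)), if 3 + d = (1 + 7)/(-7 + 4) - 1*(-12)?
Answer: 437/3 ≈ 145.67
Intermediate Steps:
d = 19/3 (d = -3 + ((1 + 7)/(-7 + 4) - 1*(-12)) = -3 + (8/(-3) + 12) = -3 + (8*(-⅓) + 12) = -3 + (-8/3 + 12) = -3 + 28/3 = 19/3 ≈ 6.3333)
d*(1*(4 + 19)) = 19*(1*(4 + 19))/3 = 19*(1*23)/3 = (19/3)*23 = 437/3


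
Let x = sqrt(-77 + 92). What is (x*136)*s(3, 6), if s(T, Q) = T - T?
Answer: 0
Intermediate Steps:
s(T, Q) = 0
x = sqrt(15) ≈ 3.8730
(x*136)*s(3, 6) = (sqrt(15)*136)*0 = (136*sqrt(15))*0 = 0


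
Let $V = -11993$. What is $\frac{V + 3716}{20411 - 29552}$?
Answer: $\frac{2759}{3047} \approx 0.90548$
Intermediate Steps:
$\frac{V + 3716}{20411 - 29552} = \frac{-11993 + 3716}{20411 - 29552} = - \frac{8277}{-9141} = \left(-8277\right) \left(- \frac{1}{9141}\right) = \frac{2759}{3047}$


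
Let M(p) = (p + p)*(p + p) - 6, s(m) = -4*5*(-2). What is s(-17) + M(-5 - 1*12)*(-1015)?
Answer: -1167210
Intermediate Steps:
s(m) = 40 (s(m) = -20*(-2) = 40)
M(p) = -6 + 4*p² (M(p) = (2*p)*(2*p) - 6 = 4*p² - 6 = -6 + 4*p²)
s(-17) + M(-5 - 1*12)*(-1015) = 40 + (-6 + 4*(-5 - 1*12)²)*(-1015) = 40 + (-6 + 4*(-5 - 12)²)*(-1015) = 40 + (-6 + 4*(-17)²)*(-1015) = 40 + (-6 + 4*289)*(-1015) = 40 + (-6 + 1156)*(-1015) = 40 + 1150*(-1015) = 40 - 1167250 = -1167210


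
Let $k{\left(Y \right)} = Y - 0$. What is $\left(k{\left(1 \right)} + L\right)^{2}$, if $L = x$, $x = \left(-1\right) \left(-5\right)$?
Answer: $36$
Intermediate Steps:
$k{\left(Y \right)} = Y$ ($k{\left(Y \right)} = Y + 0 = Y$)
$x = 5$
$L = 5$
$\left(k{\left(1 \right)} + L\right)^{2} = \left(1 + 5\right)^{2} = 6^{2} = 36$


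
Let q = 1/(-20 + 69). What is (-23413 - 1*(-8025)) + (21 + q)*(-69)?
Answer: -825082/49 ≈ -16838.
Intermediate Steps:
q = 1/49 ≈ 0.020408
(-23413 - 1*(-8025)) + (21 + q)*(-69) = (-23413 - 1*(-8025)) + (21 + 1/49)*(-69) = (-23413 + 8025) + (1030/49)*(-69) = -15388 - 71070/49 = -825082/49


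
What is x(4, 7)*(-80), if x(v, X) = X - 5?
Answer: -160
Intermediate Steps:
x(v, X) = -5 + X
x(4, 7)*(-80) = (-5 + 7)*(-80) = 2*(-80) = -160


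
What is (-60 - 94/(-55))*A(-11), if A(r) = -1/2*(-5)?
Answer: -1603/11 ≈ -145.73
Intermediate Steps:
A(r) = 5/2 (A(r) = -1*½*(-5) = -½*(-5) = 5/2)
(-60 - 94/(-55))*A(-11) = (-60 - 94/(-55))*(5/2) = (-60 - 94*(-1/55))*(5/2) = (-60 + 94/55)*(5/2) = -3206/55*5/2 = -1603/11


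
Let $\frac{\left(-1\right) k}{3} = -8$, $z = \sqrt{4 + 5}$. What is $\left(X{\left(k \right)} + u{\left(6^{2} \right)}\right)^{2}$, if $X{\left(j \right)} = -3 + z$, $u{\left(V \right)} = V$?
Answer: $1296$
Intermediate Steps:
$z = 3$ ($z = \sqrt{9} = 3$)
$k = 24$ ($k = \left(-3\right) \left(-8\right) = 24$)
$X{\left(j \right)} = 0$ ($X{\left(j \right)} = -3 + 3 = 0$)
$\left(X{\left(k \right)} + u{\left(6^{2} \right)}\right)^{2} = \left(0 + 6^{2}\right)^{2} = \left(0 + 36\right)^{2} = 36^{2} = 1296$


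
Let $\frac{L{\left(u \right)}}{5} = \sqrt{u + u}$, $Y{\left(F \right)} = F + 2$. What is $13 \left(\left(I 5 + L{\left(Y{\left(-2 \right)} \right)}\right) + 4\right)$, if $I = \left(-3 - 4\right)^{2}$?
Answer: $3237$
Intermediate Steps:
$I = 49$ ($I = \left(-7\right)^{2} = 49$)
$Y{\left(F \right)} = 2 + F$
$L{\left(u \right)} = 5 \sqrt{2} \sqrt{u}$ ($L{\left(u \right)} = 5 \sqrt{u + u} = 5 \sqrt{2 u} = 5 \sqrt{2} \sqrt{u}$)
$13 \left(\left(I 5 + L{\left(Y{\left(-2 \right)} \right)}\right) + 4\right) = 13 \left(\left(49 \cdot 5 + 5 \sqrt{2} \sqrt{2 - 2}\right) + 4\right) = 13 \left(\left(245 + 5 \sqrt{2} \sqrt{0}\right) + 4\right) = 13 \left(\left(245 + 5 \sqrt{2} \cdot 0\right) + 4\right) = 13 \left(\left(245 + 0\right) + 4\right) = 13 \left(245 + 4\right) = 13 \cdot 249 = 3237$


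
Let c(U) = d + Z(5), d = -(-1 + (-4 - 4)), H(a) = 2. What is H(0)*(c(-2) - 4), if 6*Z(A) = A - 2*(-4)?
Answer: 43/3 ≈ 14.333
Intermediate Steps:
d = 9 (d = -(-1 - 8) = -1*(-9) = 9)
Z(A) = 4/3 + A/6 (Z(A) = (A - 2*(-4))/6 = (A + 8)/6 = (8 + A)/6 = 4/3 + A/6)
c(U) = 67/6 (c(U) = 9 + (4/3 + (⅙)*5) = 9 + (4/3 + ⅚) = 9 + 13/6 = 67/6)
H(0)*(c(-2) - 4) = 2*(67/6 - 4) = 2*(43/6) = 43/3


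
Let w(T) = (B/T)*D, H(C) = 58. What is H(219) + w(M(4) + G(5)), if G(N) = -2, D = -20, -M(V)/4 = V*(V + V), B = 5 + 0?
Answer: 764/13 ≈ 58.769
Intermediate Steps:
B = 5
M(V) = -8*V**2 (M(V) = -4*V*(V + V) = -4*V*2*V = -8*V**2)
w(T) = -100/T (w(T) = (5/T)*(-20) = -100/T)
H(219) + w(M(4) + G(5)) = 58 - 100/(-8*4**2 - 2) = 58 - 100/(-8*16 - 2) = 58 - 100/(-128 - 2) = 58 - 100/(-130) = 58 - 100*(-1/130) = 58 + 10/13 = 764/13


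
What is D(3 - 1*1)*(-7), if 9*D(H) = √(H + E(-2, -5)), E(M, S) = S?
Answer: -7*I*√3/9 ≈ -1.3472*I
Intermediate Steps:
D(H) = √(-5 + H)/9 (D(H) = √(H - 5)/9 = √(-5 + H)/9)
D(3 - 1*1)*(-7) = (√(-5 + (3 - 1*1))/9)*(-7) = (√(-5 + (3 - 1))/9)*(-7) = (√(-5 + 2)/9)*(-7) = (√(-3)/9)*(-7) = ((I*√3)/9)*(-7) = (I*√3/9)*(-7) = -7*I*√3/9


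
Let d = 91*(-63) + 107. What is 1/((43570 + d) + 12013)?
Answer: 1/49957 ≈ 2.0017e-5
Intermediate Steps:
d = -5626 (d = -5733 + 107 = -5626)
1/((43570 + d) + 12013) = 1/((43570 - 5626) + 12013) = 1/(37944 + 12013) = 1/49957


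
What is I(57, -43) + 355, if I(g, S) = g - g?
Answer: 355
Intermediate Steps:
I(g, S) = 0
I(57, -43) + 355 = 0 + 355 = 355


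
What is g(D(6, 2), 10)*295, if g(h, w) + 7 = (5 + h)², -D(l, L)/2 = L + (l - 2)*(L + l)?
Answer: 1168790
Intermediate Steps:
D(l, L) = -2*L - 2*(-2 + l)*(L + l) (D(l, L) = -2*(L + (l - 2)*(L + l)) = -2*(L + (-2 + l)*(L + l)) = -2*L - 2*(-2 + l)*(L + l))
g(h, w) = -7 + (5 + h)²
g(D(6, 2), 10)*295 = (-7 + (5 + (-2*6² + 2*2 + 4*6 - 2*2*6))²)*295 = (-7 + (5 + (-2*36 + 4 + 24 - 24))²)*295 = (-7 + (5 + (-72 + 4 + 24 - 24))²)*295 = (-7 + (5 - 68)²)*295 = (-7 + (-63)²)*295 = (-7 + 3969)*295 = 3962*295 = 1168790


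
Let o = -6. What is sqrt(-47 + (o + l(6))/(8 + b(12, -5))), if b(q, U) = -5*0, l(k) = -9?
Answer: I*sqrt(782)/4 ≈ 6.9911*I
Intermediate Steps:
b(q, U) = 0
sqrt(-47 + (o + l(6))/(8 + b(12, -5))) = sqrt(-47 + (-6 - 9)/(8 + 0)) = sqrt(-47 - 15/8) = sqrt(-391/8) = I*sqrt(782)/4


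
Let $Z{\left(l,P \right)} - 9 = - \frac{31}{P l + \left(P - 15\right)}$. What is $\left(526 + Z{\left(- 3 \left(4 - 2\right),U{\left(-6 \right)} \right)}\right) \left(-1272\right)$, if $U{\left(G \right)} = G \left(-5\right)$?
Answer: $- \frac{37441744}{55} \approx -6.8076 \cdot 10^{5}$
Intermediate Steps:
$U{\left(G \right)} = - 5 G$
$Z{\left(l,P \right)} = 9 - \frac{31}{-15 + P + P l}$ ($Z{\left(l,P \right)} = 9 - \frac{31}{P l + \left(P - 15\right)} = 9 - \frac{31}{P l + \left(-15 + P\right)} = 9 - \frac{31}{-15 + P + P l}$)
$\left(526 + Z{\left(- 3 \left(4 - 2\right),U{\left(-6 \right)} \right)}\right) \left(-1272\right) = \left(526 + \frac{-166 + 9 \left(\left(-5\right) \left(-6\right)\right) + 9 \left(\left(-5\right) \left(-6\right)\right) \left(- 3 \left(4 - 2\right)\right)}{-15 - -30 + \left(-5\right) \left(-6\right) \left(- 3 \left(4 - 2\right)\right)}\right) \left(-1272\right) = \left(526 + \frac{-166 + 9 \cdot 30 + 9 \cdot 30 \left(\left(-3\right) 2\right)}{-15 + 30 + 30 \left(\left(-3\right) 2\right)}\right) \left(-1272\right) = \left(526 + \frac{-166 + 270 + 9 \cdot 30 \left(-6\right)}{-15 + 30 + 30 \left(-6\right)}\right) \left(-1272\right) = \left(526 + \frac{-166 + 270 - 1620}{-15 + 30 - 180}\right) \left(-1272\right) = \left(526 + \frac{1}{-165} \left(-1516\right)\right) \left(-1272\right) = \left(526 - - \frac{1516}{165}\right) \left(-1272\right) = \left(526 + \frac{1516}{165}\right) \left(-1272\right) = \frac{88306}{165} \left(-1272\right) = - \frac{37441744}{55}$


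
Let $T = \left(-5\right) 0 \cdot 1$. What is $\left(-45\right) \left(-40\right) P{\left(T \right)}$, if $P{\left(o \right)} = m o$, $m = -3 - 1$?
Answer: $0$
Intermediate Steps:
$m = -4$ ($m = -3 - 1 = -4$)
$T = 0$ ($T = 0 \cdot 1 = 0$)
$P{\left(o \right)} = - 4 o$
$\left(-45\right) \left(-40\right) P{\left(T \right)} = \left(-45\right) \left(-40\right) \left(\left(-4\right) 0\right) = 1800 \cdot 0 = 0$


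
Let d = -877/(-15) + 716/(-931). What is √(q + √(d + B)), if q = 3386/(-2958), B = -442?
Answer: √(-1107307962075 + 484882755*I*√1529533155)/983535 ≈ 3.0408 + 3.2235*I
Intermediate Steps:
d = 805747/13965 (d = -877*(-1/15) + 716*(-1/931) = 877/15 - 716/931 = 805747/13965 ≈ 57.698)
q = -1693/1479 (q = 3386*(-1/2958) = -1693/1479 ≈ -1.1447)
√(q + √(d + B)) = √(-1693/1479 + √(805747/13965 - 442)) = √(-1693/1479 + √(-5366783/13965)) = √(-1693/1479 + I*√1529533155/1995)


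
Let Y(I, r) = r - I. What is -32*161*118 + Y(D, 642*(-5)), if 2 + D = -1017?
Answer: -610127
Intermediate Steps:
D = -1019 (D = -2 - 1017 = -1019)
-32*161*118 + Y(D, 642*(-5)) = -32*161*118 + (642*(-5) - 1*(-1019)) = -5152*118 + (-3210 + 1019) = -607936 - 2191 = -610127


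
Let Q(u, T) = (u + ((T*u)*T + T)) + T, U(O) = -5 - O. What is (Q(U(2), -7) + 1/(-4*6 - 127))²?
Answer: 3021151225/22801 ≈ 1.3250e+5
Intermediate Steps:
Q(u, T) = u + 2*T + u*T² (Q(u, T) = (u + (u*T² + T)) + T = (u + (T + u*T²)) + T = (T + u + u*T²) + T = u + 2*T + u*T²)
(Q(U(2), -7) + 1/(-4*6 - 127))² = (((-5 - 1*2) + 2*(-7) + (-5 - 1*2)*(-7)²) + 1/(-4*6 - 127))² = (((-5 - 2) - 14 + (-5 - 2)*49) + 1/(-24 - 127))² = ((-7 - 14 - 7*49) + 1/(-151))² = ((-7 - 14 - 343) - 1/151)² = (-364 - 1/151)² = (-54965/151)² = 3021151225/22801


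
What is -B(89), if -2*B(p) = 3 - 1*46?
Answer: -43/2 ≈ -21.500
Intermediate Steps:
B(p) = 43/2 (B(p) = -(3 - 1*46)/2 = -(3 - 46)/2 = -1/2*(-43) = 43/2)
-B(89) = -1*43/2 = -43/2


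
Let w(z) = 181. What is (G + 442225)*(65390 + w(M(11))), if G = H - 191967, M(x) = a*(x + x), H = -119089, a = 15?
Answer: 8600882499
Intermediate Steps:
M(x) = 30*x (M(x) = 15*(x + x) = 15*(2*x) = 30*x)
G = -311056 (G = -119089 - 191967 = -311056)
(G + 442225)*(65390 + w(M(11))) = (-311056 + 442225)*(65390 + 181) = 131169*65571 = 8600882499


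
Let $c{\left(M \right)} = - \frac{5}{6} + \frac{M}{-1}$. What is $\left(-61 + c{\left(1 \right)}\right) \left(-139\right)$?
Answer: $\frac{52403}{6} \approx 8733.8$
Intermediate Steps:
$c{\left(M \right)} = - \frac{5}{6} - M$ ($c{\left(M \right)} = \left(-5\right) \frac{1}{6} + M \left(-1\right) = - \frac{5}{6} - M$)
$\left(-61 + c{\left(1 \right)}\right) \left(-139\right) = \left(-61 - \frac{11}{6}\right) \left(-139\right) = \left(- \frac{377}{6}\right) \left(-139\right) = \frac{52403}{6}$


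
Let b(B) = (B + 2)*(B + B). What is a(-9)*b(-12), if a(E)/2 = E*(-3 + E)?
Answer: 51840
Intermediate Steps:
b(B) = 2*B*(2 + B) (b(B) = (2 + B)*(2*B) = 2*B*(2 + B))
a(E) = 2*E*(-3 + E) (a(E) = 2*(E*(-3 + E)) = 2*E*(-3 + E))
a(-9)*b(-12) = (2*(-9)*(-3 - 9))*(2*(-12)*(2 - 12)) = (2*(-9)*(-12))*(2*(-12)*(-10)) = 216*240 = 51840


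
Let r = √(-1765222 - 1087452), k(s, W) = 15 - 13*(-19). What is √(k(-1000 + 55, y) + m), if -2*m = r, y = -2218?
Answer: √(1048 - 2*I*√2852674)/2 ≈ 23.94 - 17.638*I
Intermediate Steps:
k(s, W) = 262 (k(s, W) = 15 + 247 = 262)
r = I*√2852674 (r = √(-2852674) = I*√2852674 ≈ 1689.0*I)
m = -I*√2852674/2 ≈ -844.49*I
√(k(-1000 + 55, y) + m) = √(262 - I*√2852674/2)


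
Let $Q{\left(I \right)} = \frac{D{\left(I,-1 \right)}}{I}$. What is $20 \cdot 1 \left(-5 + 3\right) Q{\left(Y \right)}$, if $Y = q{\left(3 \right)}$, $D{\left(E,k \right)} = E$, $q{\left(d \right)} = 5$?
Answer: $-40$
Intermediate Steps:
$Y = 5$
$Q{\left(I \right)} = 1$ ($Q{\left(I \right)} = \frac{I}{I} = 1$)
$20 \cdot 1 \left(-5 + 3\right) Q{\left(Y \right)} = 20 \cdot 1 \left(-5 + 3\right) 1 = 20 \cdot 1 \left(-2\right) 1 = 20 \left(-2\right) 1 = \left(-40\right) 1 = -40$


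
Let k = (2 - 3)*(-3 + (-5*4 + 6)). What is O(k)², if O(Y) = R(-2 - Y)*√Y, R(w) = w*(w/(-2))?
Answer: 2215457/4 ≈ 5.5386e+5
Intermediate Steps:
R(w) = -w²/2 (R(w) = w*(w*(-½)) = w*(-w/2) = -w²/2)
k = 17 (k = -(-3 + (-20 + 6)) = -(-3 - 14) = -1*(-17) = 17)
O(Y) = -√Y*(-2 - Y)²/2 (O(Y) = (-(-2 - Y)²/2)*√Y = -√Y*(-2 - Y)²/2)
O(k)² = (-√17*(2 + 17)²/2)² = (-½*√17*19²)² = (-½*√17*361)² = (-361*√17/2)² = 2215457/4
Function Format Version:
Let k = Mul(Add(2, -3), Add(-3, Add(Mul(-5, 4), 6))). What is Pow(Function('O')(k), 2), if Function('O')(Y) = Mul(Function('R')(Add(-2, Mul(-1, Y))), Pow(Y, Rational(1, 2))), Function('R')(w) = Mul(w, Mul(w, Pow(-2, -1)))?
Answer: Rational(2215457, 4) ≈ 5.5386e+5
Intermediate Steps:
Function('R')(w) = Mul(Rational(-1, 2), Pow(w, 2)) (Function('R')(w) = Mul(w, Mul(w, Rational(-1, 2))) = Mul(w, Mul(Rational(-1, 2), w)) = Mul(Rational(-1, 2), Pow(w, 2)))
k = 17 (k = Mul(-1, Add(-3, Add(-20, 6))) = Mul(-1, Add(-3, -14)) = Mul(-1, -17) = 17)
Function('O')(Y) = Mul(Rational(-1, 2), Pow(Y, Rational(1, 2)), Pow(Add(-2, Mul(-1, Y)), 2)) (Function('O')(Y) = Mul(Mul(Rational(-1, 2), Pow(Add(-2, Mul(-1, Y)), 2)), Pow(Y, Rational(1, 2))) = Mul(Rational(-1, 2), Pow(Y, Rational(1, 2)), Pow(Add(-2, Mul(-1, Y)), 2)))
Pow(Function('O')(k), 2) = Pow(Mul(Rational(-1, 2), Pow(17, Rational(1, 2)), Pow(Add(2, 17), 2)), 2) = Pow(Mul(Rational(-1, 2), Pow(17, Rational(1, 2)), Pow(19, 2)), 2) = Pow(Mul(Rational(-1, 2), Pow(17, Rational(1, 2)), 361), 2) = Pow(Mul(Rational(-361, 2), Pow(17, Rational(1, 2))), 2) = Rational(2215457, 4)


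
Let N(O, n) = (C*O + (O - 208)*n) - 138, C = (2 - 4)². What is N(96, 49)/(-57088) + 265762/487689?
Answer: 8864143397/13920594816 ≈ 0.63676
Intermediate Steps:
C = 4 (C = (-2)² = 4)
N(O, n) = -138 + 4*O + n*(-208 + O) (N(O, n) = (4*O + (O - 208)*n) - 138 = (4*O + (-208 + O)*n) - 138 = (4*O + n*(-208 + O)) - 138 = -138 + 4*O + n*(-208 + O))
N(96, 49)/(-57088) + 265762/487689 = (-138 - 208*49 + 4*96 + 96*49)/(-57088) + 265762/487689 = (-138 - 10192 + 384 + 4704)*(-1/57088) + 265762*(1/487689) = -5242*(-1/57088) + 265762/487689 = 2621/28544 + 265762/487689 = 8864143397/13920594816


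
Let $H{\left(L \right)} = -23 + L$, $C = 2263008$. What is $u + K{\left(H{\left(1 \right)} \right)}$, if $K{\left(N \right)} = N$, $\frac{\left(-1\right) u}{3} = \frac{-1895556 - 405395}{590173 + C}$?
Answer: $- \frac{55867129}{2853181} \approx -19.581$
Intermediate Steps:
$u = \frac{6902853}{2853181}$ ($u = - 3 \frac{-1895556 - 405395}{590173 + 2263008} = - 3 \left(- \frac{2300951}{2853181}\right) = - 3 \left(\left(-2300951\right) \frac{1}{2853181}\right) = \left(-3\right) \left(- \frac{2300951}{2853181}\right) = \frac{6902853}{2853181} \approx 2.4194$)
$u + K{\left(H{\left(1 \right)} \right)} = \frac{6902853}{2853181} + \left(-23 + 1\right) = \frac{6902853}{2853181} - 22 = - \frac{55867129}{2853181}$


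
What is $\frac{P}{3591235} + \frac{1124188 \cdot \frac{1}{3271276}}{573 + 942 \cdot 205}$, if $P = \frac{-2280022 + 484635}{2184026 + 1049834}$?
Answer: $\frac{5830858453884391}{3599919910656404699700} \approx 1.6197 \cdot 10^{-6}$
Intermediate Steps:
$P = - \frac{1795387}{3233860} \approx -0.55518$
$\frac{P}{3591235} + \frac{1124188 \cdot \frac{1}{3271276}}{573 + 942 \cdot 205} = - \frac{1795387}{3233860 \cdot 3591235} + \frac{1124188 \cdot \frac{1}{3271276}}{573 + 942 \cdot 205} = \left(- \frac{1795387}{3233860}\right) \frac{1}{3591235} + \frac{1124188 \cdot \frac{1}{3271276}}{573 + 193110} = - \frac{1795387}{11613551217100} + \frac{281047}{817819 \cdot 193683} = - \frac{1795387}{11613551217100} + \frac{281047}{817819} \cdot \frac{1}{193683} = - \frac{1795387}{11613551217100} + \frac{281047}{158397637377} = \frac{5830858453884391}{3599919910656404699700}$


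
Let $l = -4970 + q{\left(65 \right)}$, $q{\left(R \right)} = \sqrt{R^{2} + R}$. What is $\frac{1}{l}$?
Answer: $- \frac{497}{2469661} - \frac{\sqrt{4290}}{24696610} \approx -0.00020389$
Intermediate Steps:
$q{\left(R \right)} = \sqrt{R + R^{2}}$
$l = -4970 + \sqrt{4290}$ ($l = -4970 + \sqrt{65 \left(1 + 65\right)} = -4970 + \sqrt{65 \cdot 66} = -4970 + \sqrt{4290} \approx -4904.5$)
$\frac{1}{l} = \frac{1}{-4970 + \sqrt{4290}}$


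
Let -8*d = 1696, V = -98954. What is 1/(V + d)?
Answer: -1/99166 ≈ -1.0084e-5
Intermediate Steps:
d = -212 (d = -1/8*1696 = -212)
1/(V + d) = 1/(-98954 - 212) = 1/(-99166) = -1/99166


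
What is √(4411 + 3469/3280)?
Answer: √2966667545/820 ≈ 66.423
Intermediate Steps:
√(4411 + 3469/3280) = √(14471549/3280) = √2966667545/820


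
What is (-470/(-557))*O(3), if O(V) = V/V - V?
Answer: -940/557 ≈ -1.6876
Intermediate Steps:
O(V) = 1 - V
(-470/(-557))*O(3) = (-470/(-557))*(1 - 1*3) = (-470*(-1/557))*(1 - 3) = (470/557)*(-2) = -940/557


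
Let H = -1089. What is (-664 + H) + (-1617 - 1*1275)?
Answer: -4645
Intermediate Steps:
(-664 + H) + (-1617 - 1*1275) = (-664 - 1089) + (-1617 - 1*1275) = -1753 + (-1617 - 1275) = -1753 - 2892 = -4645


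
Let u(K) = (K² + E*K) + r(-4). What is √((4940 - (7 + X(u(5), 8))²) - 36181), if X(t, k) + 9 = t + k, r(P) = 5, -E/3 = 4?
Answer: I*√31817 ≈ 178.37*I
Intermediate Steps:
E = -12 (E = -3*4 = -12)
u(K) = 5 + K² - 12*K (u(K) = (K² - 12*K) + 5 = 5 + K² - 12*K)
X(t, k) = -9 + k + t (X(t, k) = -9 + (t + k) = -9 + (k + t) = -9 + k + t)
√((4940 - (7 + X(u(5), 8))²) - 36181) = √((4940 - (7 + (-9 + 8 + (5 + 5² - 12*5)))²) - 36181) = √((4940 - (7 + (-9 + 8 + (5 + 25 - 60)))²) - 36181) = √((4940 - (7 + (-9 + 8 - 30))²) - 36181) = √((4940 - (7 - 31)²) - 36181) = √((4940 - 1*(-24)²) - 36181) = √((4940 - 1*576) - 36181) = √((4940 - 576) - 36181) = √(4364 - 36181) = √(-31817) = I*√31817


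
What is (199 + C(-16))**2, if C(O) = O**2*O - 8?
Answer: 15249025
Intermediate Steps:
C(O) = -8 + O**3 (C(O) = O**3 - 8 = -8 + O**3)
(199 + C(-16))**2 = (199 + (-8 + (-16)**3))**2 = (199 + (-8 - 4096))**2 = (199 - 4104)**2 = (-3905)**2 = 15249025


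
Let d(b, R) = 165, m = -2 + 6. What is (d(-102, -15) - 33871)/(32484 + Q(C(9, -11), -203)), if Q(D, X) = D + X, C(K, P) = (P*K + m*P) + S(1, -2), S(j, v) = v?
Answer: -16853/16068 ≈ -1.0489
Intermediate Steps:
m = 4
C(K, P) = -2 + 4*P + K*P (C(K, P) = (P*K + 4*P) - 2 = (K*P + 4*P) - 2 = (4*P + K*P) - 2 = -2 + 4*P + K*P)
(d(-102, -15) - 33871)/(32484 + Q(C(9, -11), -203)) = (165 - 33871)/(32484 + ((-2 + 4*(-11) + 9*(-11)) - 203)) = -33706/(32484 + ((-2 - 44 - 99) - 203)) = -33706/(32484 + (-145 - 203)) = -33706/(32484 - 348) = -33706/32136 = -33706*1/32136 = -16853/16068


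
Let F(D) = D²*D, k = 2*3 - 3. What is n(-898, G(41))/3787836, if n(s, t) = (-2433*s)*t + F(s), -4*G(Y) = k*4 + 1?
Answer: -1462503005/7575672 ≈ -193.05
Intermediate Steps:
k = 3 (k = 6 - 3 = 3)
F(D) = D³
G(Y) = -13/4 (G(Y) = -(3*4 + 1)/4 = -(12 + 1)/4 = -¼*13 = -13/4)
n(s, t) = s³ - 2433*s*t (n(s, t) = (-2433*s)*t + s³ = -2433*s*t + s³ = s³ - 2433*s*t)
n(-898, G(41))/3787836 = -898*((-898)² - 2433*(-13/4))/3787836 = -898*(806404 + 31629/4)*(1/3787836) = -898*3257245/4*(1/3787836) = -1462503005/2*1/3787836 = -1462503005/7575672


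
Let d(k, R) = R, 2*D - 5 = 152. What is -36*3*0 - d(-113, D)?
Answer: -157/2 ≈ -78.500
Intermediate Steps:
D = 157/2 (D = 5/2 + (½)*152 = 5/2 + 76 = 157/2 ≈ 78.500)
-36*3*0 - d(-113, D) = -36*3*0 - 1*157/2 = -108*0 - 157/2 = 0 - 157/2 = -157/2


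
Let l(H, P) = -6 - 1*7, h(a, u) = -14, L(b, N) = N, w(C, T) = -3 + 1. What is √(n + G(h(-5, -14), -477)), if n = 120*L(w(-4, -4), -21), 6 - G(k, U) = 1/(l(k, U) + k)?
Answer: I*√203631/9 ≈ 50.139*I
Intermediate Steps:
w(C, T) = -2
l(H, P) = -13 (l(H, P) = -6 - 7 = -13)
G(k, U) = 6 - 1/(-13 + k)
n = -2520 (n = 120*(-21) = -2520)
√(n + G(h(-5, -14), -477)) = √(-2520 + (-79 + 6*(-14))/(-13 - 14)) = √(-2520 + (-79 - 84)/(-27)) = √(-2520 - 1/27*(-163)) = √(-2520 + 163/27) = √(-67877/27) = I*√203631/9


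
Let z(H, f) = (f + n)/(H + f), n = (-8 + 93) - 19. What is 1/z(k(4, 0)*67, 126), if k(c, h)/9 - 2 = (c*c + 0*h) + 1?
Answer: 3861/64 ≈ 60.328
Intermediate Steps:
n = 66 (n = 85 - 19 = 66)
k(c, h) = 27 + 9*c² (k(c, h) = 18 + 9*((c*c + 0*h) + 1) = 18 + 9*((c² + 0) + 1) = 18 + 9*(c² + 1) = 18 + 9*(1 + c²) = 18 + (9 + 9*c²) = 27 + 9*c²)
z(H, f) = (66 + f)/(H + f) (z(H, f) = (f + 66)/(H + f) = (66 + f)/(H + f))
1/z(k(4, 0)*67, 126) = 1/((66 + 126)/((27 + 9*4²)*67 + 126)) = 1/(192/((27 + 9*16)*67 + 126)) = 1/(192/((27 + 144)*67 + 126)) = 1/(192/(171*67 + 126)) = 1/(192/(11457 + 126)) = 1/(192/11583) = 1/((1/11583)*192) = 1/(64/3861) = 3861/64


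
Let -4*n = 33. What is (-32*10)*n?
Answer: 2640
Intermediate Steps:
n = -33/4 (n = -¼*33 = -33/4 ≈ -8.2500)
(-32*10)*n = -32*10*(-33/4) = -320*(-33/4) = 2640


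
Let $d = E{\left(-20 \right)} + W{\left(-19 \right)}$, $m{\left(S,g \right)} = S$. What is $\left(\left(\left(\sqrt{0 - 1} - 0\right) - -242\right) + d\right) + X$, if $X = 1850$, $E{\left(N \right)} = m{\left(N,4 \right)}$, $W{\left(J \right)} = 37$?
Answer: $2109 + i \approx 2109.0 + 1.0 i$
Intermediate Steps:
$E{\left(N \right)} = N$
$d = 17$ ($d = -20 + 37 = 17$)
$\left(\left(\left(\sqrt{0 - 1} - 0\right) - -242\right) + d\right) + X = \left(\left(\left(\sqrt{0 - 1} - 0\right) - -242\right) + 17\right) + 1850 = \left(\left(\left(\sqrt{-1} + 0\right) + 242\right) + 17\right) + 1850 = \left(\left(\left(i + 0\right) + 242\right) + 17\right) + 1850 = \left(\left(i + 242\right) + 17\right) + 1850 = \left(\left(242 + i\right) + 17\right) + 1850 = \left(259 + i\right) + 1850 = 2109 + i$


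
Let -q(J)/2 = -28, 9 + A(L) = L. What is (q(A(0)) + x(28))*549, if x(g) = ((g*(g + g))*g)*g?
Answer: 674923032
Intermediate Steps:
x(g) = 2*g**4 (x(g) = ((g*(2*g))*g)*g = ((2*g**2)*g)*g = (2*g**3)*g = 2*g**4)
A(L) = -9 + L
q(J) = 56 (q(J) = -2*(-28) = 56)
(q(A(0)) + x(28))*549 = (56 + 2*28**4)*549 = (56 + 2*614656)*549 = (56 + 1229312)*549 = 1229368*549 = 674923032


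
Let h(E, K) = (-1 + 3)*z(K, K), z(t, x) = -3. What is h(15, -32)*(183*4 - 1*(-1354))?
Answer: -12516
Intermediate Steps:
h(E, K) = -6 (h(E, K) = (-1 + 3)*(-3) = 2*(-3) = -6)
h(15, -32)*(183*4 - 1*(-1354)) = -6*(183*4 - 1*(-1354)) = -6*(732 + 1354) = -6*2086 = -12516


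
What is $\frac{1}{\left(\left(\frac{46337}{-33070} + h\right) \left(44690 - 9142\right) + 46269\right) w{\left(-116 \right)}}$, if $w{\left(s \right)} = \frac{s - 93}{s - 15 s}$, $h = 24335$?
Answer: $- \frac{26852840}{2989477094264793} \approx -8.9825 \cdot 10^{-9}$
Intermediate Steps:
$w{\left(s \right)} = - \frac{-93 + s}{14 s}$ ($w{\left(s \right)} = \frac{-93 + s}{\left(-14\right) s} = \left(-93 + s\right) \left(- \frac{1}{14 s}\right) = - \frac{-93 + s}{14 s}$)
$\frac{1}{\left(\left(\frac{46337}{-33070} + h\right) \left(44690 - 9142\right) + 46269\right) w{\left(-116 \right)}} = \frac{1}{\left(\left(\frac{46337}{-33070} + 24335\right) \left(44690 - 9142\right) + 46269\right) \frac{93 - -116}{14 \left(-116\right)}} = \frac{1}{\left(\left(46337 \left(- \frac{1}{33070}\right) + 24335\right) 35548 + 46269\right) \frac{1}{14} \left(- \frac{1}{116}\right) \left(93 + 116\right)} = \frac{1}{\left(\left(- \frac{46337}{33070} + 24335\right) 35548 + 46269\right) \frac{1}{14} \left(- \frac{1}{116}\right) 209} = \frac{1}{\left(\frac{804712113}{33070} \cdot 35548 + 46269\right) \left(- \frac{209}{1624}\right)} = \frac{1}{\frac{14302953096462}{16535} + 46269} \left(- \frac{1624}{209}\right) = \frac{1}{\frac{14303718154377}{16535}} \left(- \frac{1624}{209}\right) = \frac{16535}{14303718154377} \left(- \frac{1624}{209}\right) = - \frac{26852840}{2989477094264793}$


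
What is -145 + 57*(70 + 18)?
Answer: 4871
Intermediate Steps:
-145 + 57*(70 + 18) = -145 + 57*88 = -145 + 5016 = 4871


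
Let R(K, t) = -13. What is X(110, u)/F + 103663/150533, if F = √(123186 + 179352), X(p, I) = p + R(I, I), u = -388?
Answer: 103663/150533 + 97*√302538/302538 ≈ 0.86499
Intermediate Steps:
X(p, I) = -13 + p (X(p, I) = p - 13 = -13 + p)
F = √302538 ≈ 550.03
X(110, u)/F + 103663/150533 = (-13 + 110)/(√302538) + 103663/150533 = 97*(√302538/302538) + 103663*(1/150533) = 97*√302538/302538 + 103663/150533 = 103663/150533 + 97*√302538/302538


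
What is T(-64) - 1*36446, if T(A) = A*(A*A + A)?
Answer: -294494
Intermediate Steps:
T(A) = A*(A + A²) (T(A) = A*(A² + A) = A*(A + A²))
T(-64) - 1*36446 = (-64)²*(1 - 64) - 1*36446 = 4096*(-63) - 36446 = -258048 - 36446 = -294494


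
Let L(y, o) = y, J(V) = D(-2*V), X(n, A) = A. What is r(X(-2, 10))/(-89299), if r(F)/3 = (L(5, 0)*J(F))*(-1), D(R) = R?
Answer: -300/89299 ≈ -0.0033595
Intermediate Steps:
J(V) = -2*V
r(F) = 30*F (r(F) = 3*((5*(-2*F))*(-1)) = 3*(-10*F*(-1)) = 3*(10*F) = 30*F)
r(X(-2, 10))/(-89299) = (30*10)/(-89299) = 300*(-1/89299) = -300/89299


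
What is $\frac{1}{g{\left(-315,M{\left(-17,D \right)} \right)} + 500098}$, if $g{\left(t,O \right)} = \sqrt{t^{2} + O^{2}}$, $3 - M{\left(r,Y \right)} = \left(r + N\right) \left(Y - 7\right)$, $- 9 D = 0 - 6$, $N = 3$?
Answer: $\frac{2250441}{1125440563681} - \frac{3 \sqrt{959074}}{2250881127362} \approx 1.9983 \cdot 10^{-6}$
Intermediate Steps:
$D = \frac{2}{3}$ ($D = - \frac{0 - 6}{9} = \left(- \frac{1}{9}\right) \left(-6\right) = \frac{2}{3} \approx 0.66667$)
$M{\left(r,Y \right)} = 3 - \left(-7 + Y\right) \left(3 + r\right)$ ($M{\left(r,Y \right)} = 3 - \left(r + 3\right) \left(Y - 7\right) = 3 - \left(3 + r\right) \left(-7 + Y\right) = 3 - \left(-7 + Y\right) \left(3 + r\right)$)
$g{\left(t,O \right)} = \sqrt{O^{2} + t^{2}}$
$\frac{1}{g{\left(-315,M{\left(-17,D \right)} \right)} + 500098} = \frac{1}{\sqrt{\left(24 - 2 + 7 \left(-17\right) - \frac{2}{3} \left(-17\right)\right)^{2} + \left(-315\right)^{2}} + 500098} = \frac{1}{\sqrt{\left(24 - 2 - 119 + \frac{34}{3}\right)^{2} + 99225} + 500098} = \frac{1}{\sqrt{\left(- \frac{257}{3}\right)^{2} + 99225} + 500098} = \frac{1}{\sqrt{\frac{66049}{9} + 99225} + 500098} = \frac{1}{\sqrt{\frac{959074}{9}} + 500098} = \frac{1}{\frac{\sqrt{959074}}{3} + 500098} = \frac{1}{500098 + \frac{\sqrt{959074}}{3}}$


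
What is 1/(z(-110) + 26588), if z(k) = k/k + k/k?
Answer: 1/26590 ≈ 3.7608e-5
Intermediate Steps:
z(k) = 2 (z(k) = 1 + 1 = 2)
1/(z(-110) + 26588) = 1/(2 + 26588) = 1/26590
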